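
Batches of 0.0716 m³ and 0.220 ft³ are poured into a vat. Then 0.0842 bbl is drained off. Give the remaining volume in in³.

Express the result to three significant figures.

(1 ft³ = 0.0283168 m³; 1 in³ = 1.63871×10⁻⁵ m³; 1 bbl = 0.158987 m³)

3930 in³

0.0716 m³ (already m³)
0.220 ft³ × 0.0283168 = 0.0062297 m³
0.0842 bbl × 0.158987 = 0.0133867 m³
Result: 0.0716 + 0.0062297 − 0.0133867 = 0.064443 m³
In in³: 0.064443 / 1.63871×10⁻⁵ = 3932.54 in³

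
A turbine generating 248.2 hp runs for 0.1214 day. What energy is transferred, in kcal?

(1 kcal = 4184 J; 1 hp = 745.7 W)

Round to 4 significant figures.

248.2 hp × 745.7 = 185083 W
0.1214 day × 86400 = 10489 s
E = P × t = 185083 W × 10489 s = 1.94134×10⁹ J
1.94134×10⁹ J ÷ (4184 J/kcal) = 463991 kcal

4.640×10⁵ kcal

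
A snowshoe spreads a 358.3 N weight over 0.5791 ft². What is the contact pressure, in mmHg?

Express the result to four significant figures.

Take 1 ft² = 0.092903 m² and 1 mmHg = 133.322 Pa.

0.5791 ft² × 0.092903 = 0.0538001 m²
P = F / A = 358.3 N / 0.0538001 m² = 6659.84 Pa
6659.84 Pa ÷ (133.322 Pa/mmHg) = 49.953 mmHg

49.95 mmHg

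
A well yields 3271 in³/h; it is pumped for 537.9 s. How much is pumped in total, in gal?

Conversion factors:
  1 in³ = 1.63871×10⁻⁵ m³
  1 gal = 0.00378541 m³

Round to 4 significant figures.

2.116 gal

3271 in³/h → 1.48895×10⁻⁵ m³/s
V = Q × t = 1.48895×10⁻⁵ × 537.9 = 0.00800906 m³
In gal: 0.00800906 / 0.00378541 = 2.11577 gal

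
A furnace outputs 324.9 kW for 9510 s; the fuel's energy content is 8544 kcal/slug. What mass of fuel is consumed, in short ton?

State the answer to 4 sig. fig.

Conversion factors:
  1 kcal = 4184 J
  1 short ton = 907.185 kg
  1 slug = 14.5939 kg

324.9 kW → 324900 W
E = P × t = 324900 × 9510 = 3.0898×10⁹ J
8544 kcal/slug → 2.44952×10⁶ J/kg
m = E / e_s = 3.0898×10⁹ / 2.44952×10⁶ = 1261.39 kg
In short ton: 1261.39 / 907.185 = 1.39044 short ton

1.390 short ton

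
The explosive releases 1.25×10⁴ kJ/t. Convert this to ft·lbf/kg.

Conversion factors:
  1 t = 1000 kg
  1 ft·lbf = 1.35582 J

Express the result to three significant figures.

1.25×10⁴ kJ/t × 1000 J/kJ ÷ 1000 kg/t = 12500 J/kg
12500 J/kg ÷ 1.35582 J/ft·lbf = 9219.51 ft·lbf/kg

9220 ft·lbf/kg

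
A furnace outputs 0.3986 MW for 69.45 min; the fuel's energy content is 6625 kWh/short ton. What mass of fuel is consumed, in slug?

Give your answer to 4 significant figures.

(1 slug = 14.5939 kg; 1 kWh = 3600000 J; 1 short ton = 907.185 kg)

4.329 slug

0.3986 MW → 398600 W
69.45 min → 4167 s
E = P × t = 398600 × 4167 = 1.66097×10⁹ J
6625 kWh/short ton → 2.62901×10⁷ J/kg
m = E / e_s = 1.66097×10⁹ / 2.62901×10⁷ = 63.1785 kg
In slug: 63.1785 / 14.5939 = 4.3291 slug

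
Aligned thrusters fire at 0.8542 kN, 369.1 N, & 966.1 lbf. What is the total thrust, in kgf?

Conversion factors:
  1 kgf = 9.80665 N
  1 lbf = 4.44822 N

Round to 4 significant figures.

563.0 kgf

0.8542 kN × 1000 = 854.2 N
369.1 N (already N)
966.1 lbf × 4.44822 = 4297.43 N
Combined: 854.2 + 369.1 + 4297.43 = 5520.73 N
In kgf: 5520.73 / 9.80665 = 562.958 kgf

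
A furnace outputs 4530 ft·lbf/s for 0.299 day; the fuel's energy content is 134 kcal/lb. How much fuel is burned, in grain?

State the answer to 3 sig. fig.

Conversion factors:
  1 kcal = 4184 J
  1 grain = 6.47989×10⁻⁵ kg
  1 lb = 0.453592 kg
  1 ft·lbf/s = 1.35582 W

4530 ft·lbf/s → 6141.86 W
0.299 day → 25833.6 s
E = P × t = 6141.86 × 25833.6 = 1.58666×10⁸ J
134 kcal/lb → 1.23604×10⁶ J/kg
m = E / e_s = 1.58666×10⁸ / 1.23604×10⁶ = 128.366 kg
In grain: 128.366 / 6.47989×10⁻⁵ = 1.98099×10⁶ grain

1.98×10⁶ grain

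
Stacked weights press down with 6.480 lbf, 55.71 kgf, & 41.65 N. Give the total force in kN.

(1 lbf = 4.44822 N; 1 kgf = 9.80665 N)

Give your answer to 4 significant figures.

0.6168 kN

6.480 lbf × 4.44822 = 28.8245 N
55.71 kgf × 9.80665 = 546.328 N
41.65 N (already N)
Sum: 28.8245 + 546.328 + 41.65 = 616.802 N
In kN: 616.802 / 1000 = 0.616802 kN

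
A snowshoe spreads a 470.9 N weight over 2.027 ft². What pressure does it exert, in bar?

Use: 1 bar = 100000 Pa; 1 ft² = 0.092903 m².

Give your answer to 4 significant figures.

2.027 ft² × 0.092903 → 0.188314 m²
P = F / A = 470.9 N / 0.188314 m² = 2500.61 Pa
2500.61 Pa ÷ (100000 Pa/bar) = 0.0250061 bar

0.02501 bar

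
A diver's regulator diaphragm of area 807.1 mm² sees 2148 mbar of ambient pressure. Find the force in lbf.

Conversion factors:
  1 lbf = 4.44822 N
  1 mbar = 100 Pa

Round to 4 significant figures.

2148 mbar × 100 → 214800 Pa
807.1 mm² × 10⁻⁶ → 8.071×10⁻⁴ m²
F = P × A = 214800 Pa × 8.071×10⁻⁴ m² = 173.365 N
173.365 N ÷ (4.44822 N/lbf) = 38.974 lbf

38.97 lbf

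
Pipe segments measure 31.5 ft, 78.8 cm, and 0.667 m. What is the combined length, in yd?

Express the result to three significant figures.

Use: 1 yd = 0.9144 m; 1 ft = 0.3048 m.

31.5 ft × 0.3048 = 9.6012 m
78.8 cm × 0.01 = 0.788 m
0.667 m (already m)
Combined: 9.6012 + 0.788 + 0.667 = 11.0562 m
In yd: 11.0562 / 0.9144 = 12.0912 yd

12.1 yd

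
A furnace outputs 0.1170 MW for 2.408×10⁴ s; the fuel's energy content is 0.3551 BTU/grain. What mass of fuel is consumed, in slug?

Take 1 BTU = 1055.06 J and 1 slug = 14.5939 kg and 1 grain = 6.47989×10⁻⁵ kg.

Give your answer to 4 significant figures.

33.39 slug

0.1170 MW → 117000 W
E = P × t = 117000 × 24080 = 2.81736×10⁹ J
0.3551 BTU/grain → 5.78176×10⁶ J/kg
m = E / e_s = 2.81736×10⁹ / 5.78176×10⁶ = 487.284 kg
In slug: 487.284 / 14.5939 = 33.3896 slug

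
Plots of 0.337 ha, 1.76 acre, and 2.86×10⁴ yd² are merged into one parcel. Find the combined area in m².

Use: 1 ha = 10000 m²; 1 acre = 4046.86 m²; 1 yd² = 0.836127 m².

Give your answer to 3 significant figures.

0.337 ha × 10000 = 3370 m²
1.76 acre × 4046.86 = 7122.47 m²
2.86×10⁴ yd² × 0.836127 = 23913.2 m²
Combined: 3370 + 7122.47 + 23913.2 = 34405.7 m²

3.44×10⁴ m²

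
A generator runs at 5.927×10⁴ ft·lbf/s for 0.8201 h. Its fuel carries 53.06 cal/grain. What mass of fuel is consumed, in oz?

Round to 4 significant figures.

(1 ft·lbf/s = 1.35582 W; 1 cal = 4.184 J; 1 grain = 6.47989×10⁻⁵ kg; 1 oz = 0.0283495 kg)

5.927×10⁴ ft·lbf/s → 80359.5 W
0.8201 h → 2952.36 s
E = P × t = 80359.5 × 2952.36 = 2.3725×10⁸ J
53.06 cal/grain → 3.42603×10⁶ J/kg
m = E / e_s = 2.3725×10⁸ / 3.42603×10⁶ = 69.2492 kg
In oz: 69.2492 / 0.0283495 = 2442.7 oz

2443 oz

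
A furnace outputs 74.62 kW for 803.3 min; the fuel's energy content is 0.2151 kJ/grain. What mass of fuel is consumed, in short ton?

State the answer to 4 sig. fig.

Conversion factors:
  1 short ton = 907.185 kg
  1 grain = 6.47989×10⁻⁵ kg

74.62 kW → 74620 W
803.3 min → 48198 s
E = P × t = 74620 × 48198 = 3.59653×10⁹ J
0.2151 kJ/grain → 3.3195×10⁶ J/kg
m = E / e_s = 3.59653×10⁹ / 3.3195×10⁶ = 1083.46 kg
In short ton: 1083.46 / 907.185 = 1.19431 short ton

1.194 short ton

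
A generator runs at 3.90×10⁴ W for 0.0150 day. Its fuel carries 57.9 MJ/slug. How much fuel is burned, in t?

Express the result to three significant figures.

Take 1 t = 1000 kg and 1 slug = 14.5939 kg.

0.0127 t

0.0150 day → 1296 s
E = P × t = 39000 × 1296 = 5.0544×10⁷ J
57.9 MJ/slug → 3.96741×10⁶ J/kg
m = E / e_s = 5.0544×10⁷ / 3.96741×10⁶ = 12.7398 kg
In t: 12.7398 / 1000 = 0.0127398 t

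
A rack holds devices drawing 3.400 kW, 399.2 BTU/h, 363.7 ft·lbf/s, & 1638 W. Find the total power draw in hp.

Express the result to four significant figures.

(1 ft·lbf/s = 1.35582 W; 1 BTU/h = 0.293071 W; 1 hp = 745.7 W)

3.400 kW × 1000 → 3400 W
399.2 BTU/h × 0.293071 → 116.994 W
363.7 ft·lbf/s × 1.35582 → 493.112 W
1638 W (already W)
Total: 3400 + 116.994 + 493.112 + 1638 = 5648.11 W
In hp: 5648.11 / 745.7 = 7.57424 hp

7.574 hp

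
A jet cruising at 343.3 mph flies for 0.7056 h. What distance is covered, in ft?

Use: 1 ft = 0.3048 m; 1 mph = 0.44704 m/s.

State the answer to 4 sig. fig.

1.279×10⁶ ft

343.3 mph × 0.44704 → 153.469 m/s
0.7056 h × 3600 → 2540.16 s
d = v × t = 153.469 m/s × 2540.16 s = 389836 m
389836 m ÷ (0.3048 m/ft) = 1.27899×10⁶ ft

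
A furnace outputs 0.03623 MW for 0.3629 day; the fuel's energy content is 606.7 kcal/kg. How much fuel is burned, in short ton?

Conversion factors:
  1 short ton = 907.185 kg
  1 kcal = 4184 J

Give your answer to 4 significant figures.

0.03623 MW → 36230 W
0.3629 day → 31354.6 s
E = P × t = 36230 × 31354.6 = 1.13598×10⁹ J
606.7 kcal/kg → 2.53843×10⁶ J/kg
m = E / e_s = 1.13598×10⁹ / 2.53843×10⁶ = 447.513 kg
In short ton: 447.513 / 907.185 = 0.493299 short ton

0.4933 short ton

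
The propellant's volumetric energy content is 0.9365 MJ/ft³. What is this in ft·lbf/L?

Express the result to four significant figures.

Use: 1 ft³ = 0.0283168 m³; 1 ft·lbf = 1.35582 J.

2.439×10⁴ ft·lbf/L

0.9365 MJ/ft³ × 1000000 J/MJ ÷ 0.0283168 m³/ft³ = 3.30722×10⁷ J/m³
3.30722×10⁷ J/m³ ÷ 1.35582 J/ft·lbf × 0.001 m³/L = 24392.8 ft·lbf/L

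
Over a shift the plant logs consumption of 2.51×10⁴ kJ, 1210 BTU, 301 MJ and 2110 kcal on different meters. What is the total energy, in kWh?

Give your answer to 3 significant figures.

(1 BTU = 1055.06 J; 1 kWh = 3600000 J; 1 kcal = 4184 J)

2.51×10⁴ kJ × 1000 = 2.51×10⁷ J
1210 BTU × 1055.06 = 1.27662×10⁶ J
301 MJ × 1000000 = 3.01×10⁸ J
2110 kcal × 4184 = 8.82824×10⁶ J
Combined: 2.51×10⁷ + 1.27662×10⁶ + 3.01×10⁸ + 8.82824×10⁶ = 3.36205×10⁸ J
In kWh: 3.36205×10⁸ / 3600000 = 93.3903 kWh

93.4 kWh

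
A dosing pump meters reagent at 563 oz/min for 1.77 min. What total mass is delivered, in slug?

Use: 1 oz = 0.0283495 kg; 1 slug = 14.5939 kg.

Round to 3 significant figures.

1.94 slug

563 oz/min → 0.266013 kg/s
1.77 min → 106.2 s
m = ṁ × t = 0.266013 × 106.2 = 28.2506 kg
In slug: 28.2506 / 14.5939 = 1.93578 slug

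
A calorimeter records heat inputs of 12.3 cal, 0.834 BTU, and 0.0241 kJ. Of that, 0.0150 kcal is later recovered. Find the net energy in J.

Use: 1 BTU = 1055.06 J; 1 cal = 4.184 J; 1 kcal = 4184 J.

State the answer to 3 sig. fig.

893 J

12.3 cal × 4.184 = 51.4632 J
0.834 BTU × 1055.06 = 879.92 J
0.0241 kJ × 1000 = 24.1 J
0.0150 kcal × 4184 = 62.76 J
Sum: 51.4632 + 879.92 + 24.1 − 62.76 = 892.723 J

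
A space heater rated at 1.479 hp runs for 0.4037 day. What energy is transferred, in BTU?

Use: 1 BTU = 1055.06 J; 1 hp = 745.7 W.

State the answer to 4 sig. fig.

1.479 hp × 745.7 → 1102.89 W
0.4037 day × 86400 → 34879.7 s
E = P × t = 1102.89 W × 34879.7 s = 3.84685×10⁷ J
3.84685×10⁷ J ÷ (1055.06 J/BTU) = 36461 BTU

3.646×10⁴ BTU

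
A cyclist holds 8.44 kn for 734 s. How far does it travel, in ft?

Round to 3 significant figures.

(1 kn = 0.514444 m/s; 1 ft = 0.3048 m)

8.44 kn × 0.514444 = 4.34191 m/s
d = v × t = 4.34191 m/s × 734 s = 3186.96 m
3186.96 m ÷ (0.3048 m/ft) = 10455.9 ft

1.05×10⁴ ft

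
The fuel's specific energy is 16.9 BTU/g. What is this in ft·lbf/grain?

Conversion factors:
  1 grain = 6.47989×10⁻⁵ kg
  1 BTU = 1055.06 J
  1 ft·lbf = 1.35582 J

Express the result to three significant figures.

16.9 BTU/g × 1055.06 J/BTU ÷ 0.001 kg/g = 1.78305×10⁷ J/kg
1.78305×10⁷ J/kg ÷ 1.35582 J/ft·lbf × 6.47989×10⁻⁵ kg/grain = 852.176 ft·lbf/grain

852 ft·lbf/grain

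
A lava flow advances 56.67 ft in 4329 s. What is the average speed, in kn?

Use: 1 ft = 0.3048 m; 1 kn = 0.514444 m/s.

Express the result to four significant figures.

0.007756 kn

56.67 ft × 0.3048 = 17.273 m
v = d / t = 17.273 m / 4329 s = 0.00399007 m/s
0.00399007 m/s ÷ (0.514444 m/s/kn) = 0.00775608 kn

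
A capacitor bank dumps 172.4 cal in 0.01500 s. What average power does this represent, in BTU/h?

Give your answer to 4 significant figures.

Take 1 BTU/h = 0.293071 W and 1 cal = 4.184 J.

1.641×10⁵ BTU/h

172.4 cal × 4.184 = 721.322 J
P = E / t = 721.322 J / 0.015 s = 48088.1 W
48088.1 W ÷ (0.293071 W/BTU/h) = 164083 BTU/h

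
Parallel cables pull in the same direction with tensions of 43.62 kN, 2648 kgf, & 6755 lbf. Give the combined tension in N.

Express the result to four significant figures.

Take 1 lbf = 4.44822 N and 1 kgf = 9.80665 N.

9.964×10⁴ N

43.62 kN × 1000 = 43620 N
2648 kgf × 9.80665 = 25968 N
6755 lbf × 4.44822 = 30047.7 N
Sum: 43620 + 25968 + 30047.7 = 99635.7 N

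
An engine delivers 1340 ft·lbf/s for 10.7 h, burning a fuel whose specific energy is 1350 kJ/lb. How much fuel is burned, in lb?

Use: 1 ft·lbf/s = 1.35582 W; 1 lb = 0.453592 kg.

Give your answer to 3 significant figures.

51.8 lb

1340 ft·lbf/s → 1816.8 W
10.7 h → 38520 s
E = P × t = 1816.8 × 38520 = 6.99831×10⁷ J
1350 kJ/lb → 2.97624×10⁶ J/kg
m = E / e_s = 6.99831×10⁷ / 2.97624×10⁶ = 23.5139 kg
In lb: 23.5139 / 0.453592 = 51.8393 lb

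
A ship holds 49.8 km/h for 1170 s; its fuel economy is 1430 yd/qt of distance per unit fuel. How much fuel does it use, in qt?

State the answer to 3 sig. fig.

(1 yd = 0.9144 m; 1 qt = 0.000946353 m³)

12.4 qt

49.8 km/h → 13.8333 m/s
d = v × t = 13.8333 × 1170 = 16185 m
1430 yd/qt → 1.38172×10⁶ m/m³
V = d / (distance per unit fuel) = 16185 / 1.38172×10⁶ = 0.0117137 m³
In qt: 0.0117137 / 0.000946353 = 12.3777 qt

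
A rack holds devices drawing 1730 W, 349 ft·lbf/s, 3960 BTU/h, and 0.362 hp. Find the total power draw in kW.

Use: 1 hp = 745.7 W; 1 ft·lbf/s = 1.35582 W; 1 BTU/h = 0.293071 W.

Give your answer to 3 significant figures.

1730 W (already W)
349 ft·lbf/s × 1.35582 → 473.181 W
3960 BTU/h × 0.293071 → 1160.56 W
0.362 hp × 745.7 → 269.943 W
Combined: 1730 + 473.181 + 1160.56 + 269.943 = 3633.68 W
In kW: 3633.68 / 1000 = 3.63368 kW

3.63 kW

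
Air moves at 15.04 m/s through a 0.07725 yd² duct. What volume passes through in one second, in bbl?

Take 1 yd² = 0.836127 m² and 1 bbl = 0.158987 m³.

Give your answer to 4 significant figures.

6.110 bbl

0.07725 yd² × 0.836127 → 0.0645908 m²
V = v × A × t = 15.04 m/s × 0.0645908 m² × 1 s = 0.971446 m³
0.971446 m³ ÷ (0.158987 m³/bbl) = 6.11022 bbl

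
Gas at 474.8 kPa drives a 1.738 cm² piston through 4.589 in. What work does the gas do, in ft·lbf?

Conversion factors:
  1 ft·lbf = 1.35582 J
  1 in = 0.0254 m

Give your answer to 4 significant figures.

7.094 ft·lbf

474.8 kPa → 474800 Pa
1.738 cm² → 1.738×10⁻⁴ m²
F = P × A = 474800 × 1.738×10⁻⁴ = 82.5202 N
4.589 in → 0.116561 m
W = F × d = 82.5202 × 0.116561 = 9.61864 J
In ft·lbf: 9.61864 / 1.35582 = 7.09433 ft·lbf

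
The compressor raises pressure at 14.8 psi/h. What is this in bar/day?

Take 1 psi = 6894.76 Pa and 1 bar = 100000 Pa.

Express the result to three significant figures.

24.5 bar/day

14.8 psi/h × 6894.76 Pa/psi ÷ 3600 s/h = 28.3451 Pa/s
28.3451 Pa/s ÷ 100000 Pa/bar × 86400 s/day = 24.4902 bar/day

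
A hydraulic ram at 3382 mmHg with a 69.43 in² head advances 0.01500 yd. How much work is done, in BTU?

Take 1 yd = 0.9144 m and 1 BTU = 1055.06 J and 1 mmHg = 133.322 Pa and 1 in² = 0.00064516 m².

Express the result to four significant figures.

0.2626 BTU

3382 mmHg → 450895 Pa
69.43 in² → 0.0447935 m²
F = P × A = 450895 × 0.0447935 = 20197.2 N
0.01500 yd → 0.013716 m
W = F × d = 20197.2 × 0.013716 = 277.025 J
In BTU: 277.025 / 1055.06 = 0.262568 BTU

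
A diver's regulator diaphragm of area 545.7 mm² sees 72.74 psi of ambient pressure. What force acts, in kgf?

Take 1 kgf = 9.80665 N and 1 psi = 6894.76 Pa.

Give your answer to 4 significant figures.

27.91 kgf

72.74 psi × 6894.76 → 501525 Pa
545.7 mm² × 10⁻⁶ → 5.457×10⁻⁴ m²
F = P × A = 501525 Pa × 5.457×10⁻⁴ m² = 273.682 N
273.682 N ÷ (9.80665 N/kgf) = 27.9078 kgf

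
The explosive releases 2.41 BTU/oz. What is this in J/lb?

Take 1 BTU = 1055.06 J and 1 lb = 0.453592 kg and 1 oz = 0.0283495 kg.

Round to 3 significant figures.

2.41 BTU/oz × 1055.06 J/BTU ÷ 0.0283495 kg/oz = 89691 J/kg
89691 J/kg × 0.453592 kg/lb = 40683.1 J/lb

4.07×10⁴ J/lb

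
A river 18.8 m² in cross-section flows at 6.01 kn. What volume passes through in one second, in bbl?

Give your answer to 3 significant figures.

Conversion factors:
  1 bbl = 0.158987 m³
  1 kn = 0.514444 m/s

366 bbl

6.01 kn × 0.514444 = 3.09181 m/s
V = v × A × t = 3.09181 m/s × 18.8 m² × 1 s = 58.126 m³
58.126 m³ ÷ (0.158987 m³/bbl) = 365.602 bbl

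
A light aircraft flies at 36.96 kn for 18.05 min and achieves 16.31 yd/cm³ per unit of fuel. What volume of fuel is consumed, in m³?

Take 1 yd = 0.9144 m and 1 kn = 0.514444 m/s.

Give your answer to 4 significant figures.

0.001381 m³

36.96 kn → 19.0139 m/s
18.05 min → 1083 s
d = v × t = 19.0139 × 1083 = 20592.1 m
16.31 yd/cm³ → 1.49139×10⁷ m/m³
V = d / (distance per unit fuel) = 20592.1 / 1.49139×10⁷ = 0.00138073 m³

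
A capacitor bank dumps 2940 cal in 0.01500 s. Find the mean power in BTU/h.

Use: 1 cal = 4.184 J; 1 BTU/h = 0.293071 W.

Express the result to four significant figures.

2940 cal × 4.184 → 12301 J
P = E / t = 12301 J / 0.015 s = 820067 W
820067 W ÷ (0.293071 W/BTU/h) = 2.79819×10⁶ BTU/h

2.798×10⁶ BTU/h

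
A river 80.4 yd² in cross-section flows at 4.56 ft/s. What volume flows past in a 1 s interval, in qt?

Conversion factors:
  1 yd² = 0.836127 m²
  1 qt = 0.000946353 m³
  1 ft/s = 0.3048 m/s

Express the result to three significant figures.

9.87×10⁴ qt

4.56 ft/s × 0.3048 → 1.38989 m/s
80.4 yd² × 0.836127 → 67.2246 m²
V = v × A × t = 1.38989 m/s × 67.2246 m² × 1 s = 93.4348 m³
93.4348 m³ ÷ (0.000946353 m³/qt) = 98731.4 qt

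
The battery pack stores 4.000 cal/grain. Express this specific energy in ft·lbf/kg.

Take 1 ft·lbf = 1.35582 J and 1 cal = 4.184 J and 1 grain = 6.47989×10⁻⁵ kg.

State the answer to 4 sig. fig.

4.000 cal/grain × 4.184 J/cal ÷ 6.47989×10⁻⁵ kg/grain = 258276 J/kg
258276 J/kg ÷ 1.35582 J/ft·lbf = 190494 ft·lbf/kg

1.905×10⁵ ft·lbf/kg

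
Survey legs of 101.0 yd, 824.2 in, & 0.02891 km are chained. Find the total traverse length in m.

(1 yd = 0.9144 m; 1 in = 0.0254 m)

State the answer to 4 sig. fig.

142.2 m

101.0 yd × 0.9144 = 92.3544 m
824.2 in × 0.0254 = 20.9347 m
0.02891 km × 1000 = 28.91 m
Sum: 92.3544 + 20.9347 + 28.91 = 142.199 m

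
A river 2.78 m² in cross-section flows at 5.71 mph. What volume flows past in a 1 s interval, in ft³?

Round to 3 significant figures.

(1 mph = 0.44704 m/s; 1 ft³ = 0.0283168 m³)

5.71 mph × 0.44704 → 2.5526 m/s
V = v × A × t = 2.5526 m/s × 2.78 m² × 1 s = 7.09623 m³
7.09623 m³ ÷ (0.0283168 m³/ft³) = 250.601 ft³

251 ft³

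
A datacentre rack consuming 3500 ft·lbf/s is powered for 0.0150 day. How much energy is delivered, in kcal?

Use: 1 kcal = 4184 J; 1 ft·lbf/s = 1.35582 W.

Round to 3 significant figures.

3500 ft·lbf/s × 1.35582 → 4745.37 W
0.0150 day × 86400 → 1296 s
E = P × t = 4745.37 W × 1296 s = 6.15×10⁶ J
6.15×10⁶ J ÷ (4184 J/kcal) = 1469.89 kcal

1470 kcal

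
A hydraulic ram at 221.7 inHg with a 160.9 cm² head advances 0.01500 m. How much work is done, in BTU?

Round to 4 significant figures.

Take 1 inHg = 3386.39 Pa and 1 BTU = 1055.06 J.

221.7 inHg → 750763 Pa
160.9 cm² → 0.01609 m²
F = P × A = 750763 × 0.01609 = 12079.8 N
W = F × d = 12079.8 × 0.015 = 181.197 J
In BTU: 181.197 / 1055.06 = 0.171741 BTU

0.1717 BTU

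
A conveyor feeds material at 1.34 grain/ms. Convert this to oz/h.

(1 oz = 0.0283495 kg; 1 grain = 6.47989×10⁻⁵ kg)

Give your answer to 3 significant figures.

1.34 grain/ms × 6.47989×10⁻⁵ kg/grain ÷ 0.001 s/ms = 0.0868305 kg/s
0.0868305 kg/s ÷ 0.0283495 kg/oz × 3600 s/h = 11026.3 oz/h

1.10×10⁴ oz/h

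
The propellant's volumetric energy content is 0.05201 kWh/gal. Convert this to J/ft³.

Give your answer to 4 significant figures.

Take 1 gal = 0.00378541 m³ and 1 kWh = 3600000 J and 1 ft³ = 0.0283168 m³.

1.401×10⁶ J/ft³

0.05201 kWh/gal × 3600000 J/kWh ÷ 0.00378541 m³/gal = 4.94625×10⁷ J/m³
4.94625×10⁷ J/m³ × 0.0283168 m³/ft³ = 1.40062×10⁶ J/ft³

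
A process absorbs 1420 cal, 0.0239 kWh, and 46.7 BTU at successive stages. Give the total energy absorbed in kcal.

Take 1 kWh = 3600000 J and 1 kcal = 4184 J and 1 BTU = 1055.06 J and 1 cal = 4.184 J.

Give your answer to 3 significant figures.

33.8 kcal

1420 cal × 4.184 = 5941.28 J
0.0239 kWh × 3600000 = 86040 J
46.7 BTU × 1055.06 = 49271.3 J
Combined: 5941.28 + 86040 + 49271.3 = 141253 J
In kcal: 141253 / 4184 = 33.7603 kcal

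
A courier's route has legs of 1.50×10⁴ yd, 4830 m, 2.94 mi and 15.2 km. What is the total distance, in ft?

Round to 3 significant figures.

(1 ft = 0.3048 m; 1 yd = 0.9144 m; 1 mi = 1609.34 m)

1.26×10⁵ ft

1.50×10⁴ yd × 0.9144 = 13716 m
4830 m (already m)
2.94 mi × 1609.34 = 4731.46 m
15.2 km × 1000 = 15200 m
Sum: 13716 + 4830 + 4731.46 + 15200 = 38477.5 m
In ft: 38477.5 / 0.3048 = 126239 ft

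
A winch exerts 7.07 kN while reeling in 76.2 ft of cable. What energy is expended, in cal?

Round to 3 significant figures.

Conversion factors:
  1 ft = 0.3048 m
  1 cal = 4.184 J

7.07 kN × 1000 = 7070 N
76.2 ft × 0.3048 = 23.2258 m
W = F × d = 7070 N × 23.2258 m = 164206 J
164206 J ÷ (4.184 J/cal) = 39246.2 cal

3.92×10⁴ cal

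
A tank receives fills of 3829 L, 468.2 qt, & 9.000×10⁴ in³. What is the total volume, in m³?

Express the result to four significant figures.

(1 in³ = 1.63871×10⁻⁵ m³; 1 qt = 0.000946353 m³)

3829 L × 0.001 = 3.829 m³
468.2 qt × 0.000946353 = 0.443082 m³
9.000×10⁴ in³ × 1.63871×10⁻⁵ = 1.47484 m³
Total: 3.829 + 0.443082 + 1.47484 = 5.74692 m³

5.747 m³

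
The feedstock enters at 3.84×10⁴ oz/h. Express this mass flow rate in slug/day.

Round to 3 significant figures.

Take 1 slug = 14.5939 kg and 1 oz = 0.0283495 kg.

3.84×10⁴ oz/h × 0.0283495 kg/oz ÷ 3600 s/h = 0.302395 kg/s
0.302395 kg/s ÷ 14.5939 kg/slug × 86400 s/day = 1790.26 slug/day

1790 slug/day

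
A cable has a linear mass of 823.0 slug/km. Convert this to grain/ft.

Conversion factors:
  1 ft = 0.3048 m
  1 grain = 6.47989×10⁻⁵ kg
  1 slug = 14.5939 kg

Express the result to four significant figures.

5.650×10⁴ grain/ft

823.0 slug/km × 14.5939 kg/slug ÷ 1000 m/km = 12.0108 kg/m
12.0108 kg/m ÷ 6.47989×10⁻⁵ kg/grain × 0.3048 m/ft = 56496.2 grain/ft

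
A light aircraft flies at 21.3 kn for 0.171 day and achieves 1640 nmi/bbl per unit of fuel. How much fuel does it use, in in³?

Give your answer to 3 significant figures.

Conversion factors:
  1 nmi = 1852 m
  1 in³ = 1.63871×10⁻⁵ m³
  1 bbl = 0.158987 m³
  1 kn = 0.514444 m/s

517 in³

21.3 kn → 10.9577 m/s
0.171 day → 14774.4 s
d = v × t = 10.9577 × 14774.4 = 161893 m
1640 nmi/bbl → 1.9104×10⁷ m/m³
V = d / (distance per unit fuel) = 161893 / 1.9104×10⁷ = 0.0084743 m³
In in³: 0.0084743 / 1.63871×10⁻⁵ = 517.132 in³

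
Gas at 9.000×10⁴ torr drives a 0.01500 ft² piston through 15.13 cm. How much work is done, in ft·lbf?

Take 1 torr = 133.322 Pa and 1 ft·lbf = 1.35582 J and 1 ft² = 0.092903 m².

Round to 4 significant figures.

9.000×10⁴ torr → 1.1999×10⁷ Pa
0.01500 ft² → 0.00139354 m²
F = P × A = 1.1999×10⁷ × 0.00139354 = 16721.1 N
15.13 cm → 0.1513 m
W = F × d = 16721.1 × 0.1513 = 2529.9 J
In ft·lbf: 2529.9 / 1.35582 = 1865.96 ft·lbf

1866 ft·lbf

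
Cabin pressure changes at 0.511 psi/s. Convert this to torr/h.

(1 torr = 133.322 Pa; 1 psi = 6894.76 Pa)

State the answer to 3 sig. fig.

9.51×10⁴ torr/h

0.511 psi/s × 6894.76 Pa/psi = 3523.22 Pa/s
3523.22 Pa/s ÷ 133.322 Pa/torr × 3600 s/h = 95135 torr/h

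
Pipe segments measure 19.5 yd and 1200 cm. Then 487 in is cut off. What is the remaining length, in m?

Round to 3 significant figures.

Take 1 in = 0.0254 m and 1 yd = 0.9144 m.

17.5 m

19.5 yd × 0.9144 → 17.8308 m
1200 cm × 0.01 → 12 m
487 in × 0.0254 → 12.3698 m
Net: 17.8308 + 12 − 12.3698 = 17.461 m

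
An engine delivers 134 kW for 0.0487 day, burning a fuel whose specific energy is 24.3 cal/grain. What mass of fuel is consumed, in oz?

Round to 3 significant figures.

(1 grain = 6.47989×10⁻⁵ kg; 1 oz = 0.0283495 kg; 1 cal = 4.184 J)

134 kW → 134000 W
0.0487 day → 4207.68 s
E = P × t = 134000 × 4207.68 = 5.63829×10⁸ J
24.3 cal/grain → 1.56903×10⁶ J/kg
m = E / e_s = 5.63829×10⁸ / 1.56903×10⁶ = 359.349 kg
In oz: 359.349 / 0.0283495 = 12675.7 oz

1.27×10⁴ oz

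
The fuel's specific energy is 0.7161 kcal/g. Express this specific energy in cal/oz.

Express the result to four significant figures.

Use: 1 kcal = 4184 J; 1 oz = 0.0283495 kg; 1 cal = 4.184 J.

2.030×10⁴ cal/oz

0.7161 kcal/g × 4184 J/kcal ÷ 0.001 kg/g = 2.99616×10⁶ J/kg
2.99616×10⁶ J/kg ÷ 4.184 J/cal × 0.0283495 kg/oz = 20301.1 cal/oz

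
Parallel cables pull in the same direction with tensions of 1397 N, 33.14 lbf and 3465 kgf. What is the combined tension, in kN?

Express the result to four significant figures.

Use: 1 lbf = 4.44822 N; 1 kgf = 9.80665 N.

35.52 kN

1397 N (already N)
33.14 lbf × 4.44822 → 147.414 N
3465 kgf × 9.80665 → 33980 N
Total: 1397 + 147.414 + 33980 = 35524.4 N
In kN: 35524.4 / 1000 = 35.5244 kN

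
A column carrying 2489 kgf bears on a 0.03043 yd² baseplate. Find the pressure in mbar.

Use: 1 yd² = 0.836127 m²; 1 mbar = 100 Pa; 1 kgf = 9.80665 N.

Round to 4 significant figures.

2489 kgf × 9.80665 → 24408.8 N
0.03043 yd² × 0.836127 → 0.0254433 m²
P = F / A = 24408.8 N / 0.0254433 m² = 959341 Pa
959341 Pa ÷ (100 Pa/mbar) = 9593.41 mbar

9593 mbar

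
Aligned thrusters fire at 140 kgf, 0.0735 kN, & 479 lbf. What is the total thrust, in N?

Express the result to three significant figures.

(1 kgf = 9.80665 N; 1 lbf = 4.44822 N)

140 kgf × 9.80665 = 1372.93 N
0.0735 kN × 1000 = 73.5 N
479 lbf × 4.44822 = 2130.7 N
Combined: 1372.93 + 73.5 + 2130.7 = 3577.13 N

3580 N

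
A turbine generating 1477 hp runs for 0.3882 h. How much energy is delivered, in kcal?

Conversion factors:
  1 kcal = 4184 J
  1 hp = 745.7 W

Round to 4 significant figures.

1477 hp × 745.7 → 1.1014×10⁶ W
0.3882 h × 3600 → 1397.52 s
E = P × t = 1.1014×10⁶ W × 1397.52 s = 1.53923×10⁹ J
1.53923×10⁹ J ÷ (4184 J/kcal) = 367885 kcal

3.679×10⁵ kcal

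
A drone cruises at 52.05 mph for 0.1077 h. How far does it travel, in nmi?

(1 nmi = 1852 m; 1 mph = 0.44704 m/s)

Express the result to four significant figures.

52.05 mph × 0.44704 = 23.2684 m/s
0.1077 h × 3600 = 387.72 s
d = v × t = 23.2684 m/s × 387.72 s = 9021.62 m
9021.62 m ÷ (1852 m/nmi) = 4.87129 nmi

4.871 nmi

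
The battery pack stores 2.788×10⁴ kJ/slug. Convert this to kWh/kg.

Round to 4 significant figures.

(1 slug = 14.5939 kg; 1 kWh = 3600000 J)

0.5307 kWh/kg

2.788×10⁴ kJ/slug × 1000 J/kJ ÷ 14.5939 kg/slug = 1.91039×10⁶ J/kg
1.91039×10⁶ J/kg ÷ 3600000 J/kWh = 0.530664 kWh/kg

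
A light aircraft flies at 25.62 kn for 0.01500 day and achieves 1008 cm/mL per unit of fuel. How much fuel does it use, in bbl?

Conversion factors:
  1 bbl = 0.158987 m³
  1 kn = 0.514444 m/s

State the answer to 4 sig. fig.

0.01066 bbl

25.62 kn → 13.1801 m/s
0.01500 day → 1296 s
d = v × t = 13.1801 × 1296 = 17081.4 m
1008 cm/mL → 1.008×10⁷ m/m³
V = d / (distance per unit fuel) = 17081.4 / 1.008×10⁷ = 0.00169458 m³
In bbl: 0.00169458 / 0.158987 = 0.0106586 bbl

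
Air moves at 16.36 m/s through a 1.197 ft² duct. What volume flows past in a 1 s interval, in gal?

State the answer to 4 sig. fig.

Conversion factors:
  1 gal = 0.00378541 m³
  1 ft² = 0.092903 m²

1.197 ft² × 0.092903 → 0.111205 m²
V = v × A × t = 16.36 m/s × 0.111205 m² × 1 s = 1.81931 m³
1.81931 m³ ÷ (0.00378541 m³/gal) = 480.611 gal

480.6 gal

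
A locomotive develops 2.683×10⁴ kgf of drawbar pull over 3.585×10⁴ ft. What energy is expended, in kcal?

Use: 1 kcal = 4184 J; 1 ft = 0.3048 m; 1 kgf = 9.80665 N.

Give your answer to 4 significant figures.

2.683×10⁴ kgf × 9.80665 → 263112 N
3.585×10⁴ ft × 0.3048 → 10927.1 m
W = F × d = 263112 N × 10927.1 m = 2.87505×10⁹ J
2.87505×10⁹ J ÷ (4184 J/kcal) = 687153 kcal

6.872×10⁵ kcal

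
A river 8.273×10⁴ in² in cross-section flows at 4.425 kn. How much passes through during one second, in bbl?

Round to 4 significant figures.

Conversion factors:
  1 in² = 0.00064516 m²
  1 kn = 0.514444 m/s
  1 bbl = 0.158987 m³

4.425 kn × 0.514444 = 2.27641 m/s
8.273×10⁴ in² × 0.00064516 = 53.3741 m²
V = v × A × t = 2.27641 m/s × 53.3741 m² × 1 s = 121.501 m³
121.501 m³ ÷ (0.158987 m³/bbl) = 764.22 bbl

764.2 bbl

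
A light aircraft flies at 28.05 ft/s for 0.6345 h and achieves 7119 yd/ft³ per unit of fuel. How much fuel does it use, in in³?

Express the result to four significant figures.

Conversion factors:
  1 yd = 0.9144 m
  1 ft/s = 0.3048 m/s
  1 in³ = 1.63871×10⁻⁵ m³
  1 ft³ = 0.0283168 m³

28.05 ft/s → 8.54964 m/s
0.6345 h → 2284.2 s
d = v × t = 8.54964 × 2284.2 = 19529.1 m
7119 yd/ft³ → 229885 m/m³
V = d / (distance per unit fuel) = 19529.1 / 229885 = 0.0849516 m³
In in³: 0.0849516 / 1.63871×10⁻⁵ = 5184.05 in³

5184 in³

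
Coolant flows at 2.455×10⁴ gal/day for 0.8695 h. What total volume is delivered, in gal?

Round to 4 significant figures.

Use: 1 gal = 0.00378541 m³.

889.4 gal

2.455×10⁴ gal/day → 0.0010756 m³/s
0.8695 h → 3130.2 s
V = Q × t = 0.0010756 × 3130.2 = 3.36684 m³
In gal: 3.36684 / 0.00378541 = 889.425 gal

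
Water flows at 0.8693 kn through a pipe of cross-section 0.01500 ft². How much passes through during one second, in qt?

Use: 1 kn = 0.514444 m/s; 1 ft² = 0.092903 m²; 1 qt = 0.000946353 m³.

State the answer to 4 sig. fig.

0.6585 qt

0.8693 kn × 0.514444 → 0.447206 m/s
0.01500 ft² × 0.092903 → 0.00139354 m²
V = v × A × t = 0.447206 m/s × 0.00139354 m² × 1 s = 6.23199×10⁻⁴ m³
6.23199×10⁻⁴ m³ ÷ (0.000946353 m³/qt) = 0.658527 qt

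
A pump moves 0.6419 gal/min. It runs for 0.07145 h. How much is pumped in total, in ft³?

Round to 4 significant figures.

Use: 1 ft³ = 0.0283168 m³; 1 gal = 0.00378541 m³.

0.3679 ft³

0.6419 gal/min → 4.04976×10⁻⁵ m³/s
0.07145 h → 257.22 s
V = Q × t = 4.04976×10⁻⁵ × 257.22 = 0.0104168 m³
In ft³: 0.0104168 / 0.0283168 = 0.367866 ft³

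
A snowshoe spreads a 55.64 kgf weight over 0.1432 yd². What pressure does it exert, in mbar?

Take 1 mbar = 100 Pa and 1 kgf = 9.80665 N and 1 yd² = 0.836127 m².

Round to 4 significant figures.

45.57 mbar

55.64 kgf × 9.80665 = 545.642 N
0.1432 yd² × 0.836127 = 0.119733 m²
P = F / A = 545.642 N / 0.119733 m² = 4557.16 Pa
4557.16 Pa ÷ (100 Pa/mbar) = 45.5716 mbar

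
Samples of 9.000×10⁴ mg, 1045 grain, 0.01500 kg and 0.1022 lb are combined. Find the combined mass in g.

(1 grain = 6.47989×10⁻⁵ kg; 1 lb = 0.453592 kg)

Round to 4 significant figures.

219.1 g

9.000×10⁴ mg × 10⁻⁶ = 0.09 kg
1045 grain × 6.47989×10⁻⁵ = 0.0677149 kg
0.01500 kg (already kg)
0.1022 lb × 0.453592 = 0.0463571 kg
Sum: 0.09 + 0.0677149 + 0.015 + 0.0463571 = 0.219072 kg
In g: 0.219072 / 0.001 = 219.072 g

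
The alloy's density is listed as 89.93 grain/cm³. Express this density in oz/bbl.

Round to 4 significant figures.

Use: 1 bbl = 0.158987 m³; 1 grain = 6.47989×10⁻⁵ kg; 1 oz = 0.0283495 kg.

89.93 grain/cm³ × 6.47989×10⁻⁵ kg/grain ÷ 10⁻⁶ m³/cm³ = 5827.37 kg/m³
5827.37 kg/m³ ÷ 0.0283495 kg/oz × 0.158987 m³/bbl = 32680.5 oz/bbl

3.268×10⁴ oz/bbl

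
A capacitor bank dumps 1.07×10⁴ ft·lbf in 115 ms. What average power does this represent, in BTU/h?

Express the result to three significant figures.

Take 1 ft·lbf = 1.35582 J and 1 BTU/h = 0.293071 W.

4.30×10⁵ BTU/h

1.07×10⁴ ft·lbf × 1.35582 → 14507.3 J
115 ms × 0.001 → 0.115 s
P = E / t = 14507.3 J / 0.115 s = 126150 W
126150 W ÷ (0.293071 W/BTU/h) = 430442 BTU/h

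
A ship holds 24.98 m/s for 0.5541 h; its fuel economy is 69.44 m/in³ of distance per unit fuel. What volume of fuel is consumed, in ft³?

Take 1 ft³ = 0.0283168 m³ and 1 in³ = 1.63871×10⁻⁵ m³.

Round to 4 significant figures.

0.5541 h → 1994.76 s
d = v × t = 24.98 × 1994.76 = 49829.1 m
69.44 m/in³ → 4.23748×10⁶ m/m³
V = d / (distance per unit fuel) = 49829.1 / 4.23748×10⁶ = 0.0117591 m³
In ft³: 0.0117591 / 0.0283168 = 0.415269 ft³

0.4153 ft³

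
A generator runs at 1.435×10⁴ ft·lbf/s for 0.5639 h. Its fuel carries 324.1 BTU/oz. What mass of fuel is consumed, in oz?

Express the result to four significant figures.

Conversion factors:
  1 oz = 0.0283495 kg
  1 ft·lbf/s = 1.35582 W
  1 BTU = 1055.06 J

115.5 oz

1.435×10⁴ ft·lbf/s → 19456 W
0.5639 h → 2030.04 s
E = P × t = 19456 × 2030.04 = 3.94965×10⁷ J
324.1 BTU/oz → 1.20618×10⁷ J/kg
m = E / e_s = 3.94965×10⁷ / 1.20618×10⁷ = 3.27451 kg
In oz: 3.27451 / 0.0283495 = 115.505 oz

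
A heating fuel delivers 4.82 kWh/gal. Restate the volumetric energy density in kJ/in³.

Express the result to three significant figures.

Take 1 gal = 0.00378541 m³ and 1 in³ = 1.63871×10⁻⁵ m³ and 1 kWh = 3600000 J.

75.1 kJ/in³

4.82 kWh/gal × 3600000 J/kWh ÷ 0.00378541 m³/gal = 4.58392×10⁹ J/m³
4.58392×10⁹ J/m³ ÷ 1000 J/kJ × 1.63871×10⁻⁵ m³/in³ = 75.1172 kJ/in³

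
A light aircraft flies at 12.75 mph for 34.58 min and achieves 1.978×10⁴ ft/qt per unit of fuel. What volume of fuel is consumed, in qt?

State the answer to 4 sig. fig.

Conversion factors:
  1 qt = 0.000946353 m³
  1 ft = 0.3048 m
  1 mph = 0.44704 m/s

1.962 qt

12.75 mph → 5.69976 m/s
34.58 min → 2074.8 s
d = v × t = 5.69976 × 2074.8 = 11825.9 m
1.978×10⁴ ft/qt → 6.37071×10⁶ m/m³
V = d / (distance per unit fuel) = 11825.9 / 6.37071×10⁶ = 0.00185629 m³
In qt: 0.00185629 / 0.000946353 = 1.96152 qt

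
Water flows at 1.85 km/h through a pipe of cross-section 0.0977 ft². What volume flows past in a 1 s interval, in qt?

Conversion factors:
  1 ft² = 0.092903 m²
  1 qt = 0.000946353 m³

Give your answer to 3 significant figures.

1.85 km/h × (1/3.6) → 0.513889 m/s
0.0977 ft² × 0.092903 → 0.00907662 m²
V = v × A × t = 0.513889 m/s × 0.00907662 m² × 1 s = 0.00466438 m³
0.00466438 m³ ÷ (0.000946353 m³/qt) = 4.9288 qt

4.93 qt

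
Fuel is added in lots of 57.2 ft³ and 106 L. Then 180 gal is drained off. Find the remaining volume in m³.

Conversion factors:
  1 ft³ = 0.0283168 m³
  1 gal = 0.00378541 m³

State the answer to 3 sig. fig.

1.04 m³

57.2 ft³ × 0.0283168 = 1.61972 m³
106 L × 0.001 = 0.106 m³
180 gal × 0.00378541 = 0.681374 m³
Sum: 1.61972 + 0.106 − 0.681374 = 1.04435 m³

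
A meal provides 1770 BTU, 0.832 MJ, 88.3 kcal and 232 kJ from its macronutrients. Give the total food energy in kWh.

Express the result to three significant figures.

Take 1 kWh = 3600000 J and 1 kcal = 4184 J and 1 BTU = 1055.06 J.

0.917 kWh

1770 BTU × 1055.06 = 1.86746×10⁶ J
0.832 MJ × 1000000 = 832000 J
88.3 kcal × 4184 = 369447 J
232 kJ × 1000 = 232000 J
Combined: 1.86746×10⁶ + 832000 + 369447 + 232000 = 3.30091×10⁶ J
In kWh: 3.30091×10⁶ / 3600000 = 0.916919 kWh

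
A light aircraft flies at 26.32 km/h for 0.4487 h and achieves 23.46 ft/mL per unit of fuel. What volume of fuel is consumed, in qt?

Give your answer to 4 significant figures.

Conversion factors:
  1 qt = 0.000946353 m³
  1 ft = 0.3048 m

26.32 km/h → 7.31111 m/s
0.4487 h → 1615.32 s
d = v × t = 7.31111 × 1615.32 = 11809.8 m
23.46 ft/mL → 7.15061×10⁶ m/m³
V = d / (distance per unit fuel) = 11809.8 / 7.15061×10⁶ = 0.00165158 m³
In qt: 0.00165158 / 0.000946353 = 1.74521 qt

1.745 qt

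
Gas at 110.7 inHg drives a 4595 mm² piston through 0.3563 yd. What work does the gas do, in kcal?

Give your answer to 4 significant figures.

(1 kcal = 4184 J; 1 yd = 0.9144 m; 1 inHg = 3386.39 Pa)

0.1341 kcal

110.7 inHg → 374873 Pa
4595 mm² → 0.004595 m²
F = P × A = 374873 × 0.004595 = 1722.54 N
0.3563 yd → 0.325801 m
W = F × d = 1722.54 × 0.325801 = 561.205 J
In kcal: 561.205 / 4184 = 0.134131 kcal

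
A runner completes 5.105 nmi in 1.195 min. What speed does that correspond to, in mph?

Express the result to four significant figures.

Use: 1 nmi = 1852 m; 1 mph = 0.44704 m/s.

5.105 nmi × 1852 = 9454.46 m
1.195 min × 60 = 71.7 s
v = d / t = 9454.46 m / 71.7 s = 131.861 m/s
131.861 m/s ÷ (0.44704 m/s/mph) = 294.965 mph

295.0 mph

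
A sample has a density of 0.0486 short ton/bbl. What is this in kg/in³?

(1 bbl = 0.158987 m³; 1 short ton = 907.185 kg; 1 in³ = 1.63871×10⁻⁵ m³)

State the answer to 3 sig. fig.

0.0486 short ton/bbl × 907.185 kg/short ton ÷ 0.158987 m³/bbl = 277.313 kg/m³
277.313 kg/m³ × 1.63871×10⁻⁵ m³/in³ = 0.00454436 kg/in³

0.00454 kg/in³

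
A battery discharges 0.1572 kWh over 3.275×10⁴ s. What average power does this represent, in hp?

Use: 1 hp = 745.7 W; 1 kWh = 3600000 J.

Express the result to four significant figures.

0.1572 kWh × 3600000 → 565920 J
P = E / t = 565920 J / 32750 s = 17.28 W
17.28 W ÷ (745.7 W/hp) = 0.0231729 hp

0.02317 hp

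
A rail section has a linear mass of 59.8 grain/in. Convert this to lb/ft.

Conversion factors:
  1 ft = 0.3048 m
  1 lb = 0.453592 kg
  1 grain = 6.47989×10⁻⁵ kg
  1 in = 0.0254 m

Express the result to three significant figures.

0.103 lb/ft

59.8 grain/in × 6.47989×10⁻⁵ kg/grain ÷ 0.0254 m/in = 0.152558 kg/m
0.152558 kg/m ÷ 0.453592 kg/lb × 0.3048 m/ft = 0.102514 lb/ft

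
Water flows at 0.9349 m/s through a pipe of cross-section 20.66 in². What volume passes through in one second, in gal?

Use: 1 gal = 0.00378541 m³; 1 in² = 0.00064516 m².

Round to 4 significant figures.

20.66 in² × 0.00064516 → 0.013329 m²
V = v × A × t = 0.9349 m/s × 0.013329 m² × 1 s = 0.0124613 m³
0.0124613 m³ ÷ (0.00378541 m³/gal) = 3.29193 gal

3.292 gal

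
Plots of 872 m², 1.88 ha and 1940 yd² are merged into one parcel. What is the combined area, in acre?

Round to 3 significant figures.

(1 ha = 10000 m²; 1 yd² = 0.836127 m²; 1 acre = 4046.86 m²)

5.26 acre

872 m² (already m²)
1.88 ha × 10000 = 18800 m²
1940 yd² × 0.836127 = 1622.09 m²
Sum: 872 + 18800 + 1622.09 = 21294.1 m²
In acre: 21294.1 / 4046.86 = 5.26188 acre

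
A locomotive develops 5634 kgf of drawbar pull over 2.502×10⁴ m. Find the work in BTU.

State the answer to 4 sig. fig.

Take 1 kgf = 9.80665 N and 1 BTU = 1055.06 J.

1.310×10⁶ BTU

5634 kgf × 9.80665 = 55250.7 N
W = F × d = 55250.7 N × 25020 m = 1.38237×10⁹ J
1.38237×10⁹ J ÷ (1055.06 J/BTU) = 1.31023×10⁶ BTU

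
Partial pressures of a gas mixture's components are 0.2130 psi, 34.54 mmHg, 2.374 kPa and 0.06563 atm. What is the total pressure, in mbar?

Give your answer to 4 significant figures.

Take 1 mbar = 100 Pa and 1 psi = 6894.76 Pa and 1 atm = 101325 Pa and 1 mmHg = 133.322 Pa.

0.2130 psi × 6894.76 = 1468.58 Pa
34.54 mmHg × 133.322 = 4604.94 Pa
2.374 kPa × 1000 = 2374 Pa
0.06563 atm × 101325 = 6649.96 Pa
Sum: 1468.58 + 4604.94 + 2374 + 6649.96 = 15097.5 Pa
In mbar: 15097.5 / 100 = 150.975 mbar

151.0 mbar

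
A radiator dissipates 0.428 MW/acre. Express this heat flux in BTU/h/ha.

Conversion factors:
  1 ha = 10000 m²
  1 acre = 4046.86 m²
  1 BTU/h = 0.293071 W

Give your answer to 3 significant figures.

3.61×10⁶ BTU/h/ha

0.428 MW/acre × 1000000 W/MW ÷ 4046.86 m²/acre = 105.761 W/m²
105.761 W/m² ÷ 0.293071 W/BTU/h × 10000 m²/ha = 3.60872×10⁶ BTU/h/ha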